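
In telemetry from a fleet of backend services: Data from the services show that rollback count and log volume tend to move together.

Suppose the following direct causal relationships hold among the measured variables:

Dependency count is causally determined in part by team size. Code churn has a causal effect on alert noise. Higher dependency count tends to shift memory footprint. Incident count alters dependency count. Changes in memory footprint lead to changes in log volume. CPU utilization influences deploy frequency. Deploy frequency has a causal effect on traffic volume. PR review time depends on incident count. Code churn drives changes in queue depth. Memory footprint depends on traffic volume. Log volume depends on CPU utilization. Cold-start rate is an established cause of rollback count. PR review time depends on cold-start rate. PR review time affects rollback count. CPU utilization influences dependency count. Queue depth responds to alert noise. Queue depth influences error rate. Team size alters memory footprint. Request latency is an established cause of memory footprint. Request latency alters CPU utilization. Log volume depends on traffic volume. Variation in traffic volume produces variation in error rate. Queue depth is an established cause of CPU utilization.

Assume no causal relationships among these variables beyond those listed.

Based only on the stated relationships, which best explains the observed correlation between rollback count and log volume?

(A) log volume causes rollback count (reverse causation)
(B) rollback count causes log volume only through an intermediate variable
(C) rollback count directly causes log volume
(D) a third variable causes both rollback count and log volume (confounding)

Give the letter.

D

Incident count causes rollback count (incident count → PR review time → rollback count) and log volume (incident count → dependency count → memory footprint → log volume) — a common cause creating the correlation.
There is no stated path from rollback count to log volume or from log volume to rollback count, so neither direct nor reverse causation applies.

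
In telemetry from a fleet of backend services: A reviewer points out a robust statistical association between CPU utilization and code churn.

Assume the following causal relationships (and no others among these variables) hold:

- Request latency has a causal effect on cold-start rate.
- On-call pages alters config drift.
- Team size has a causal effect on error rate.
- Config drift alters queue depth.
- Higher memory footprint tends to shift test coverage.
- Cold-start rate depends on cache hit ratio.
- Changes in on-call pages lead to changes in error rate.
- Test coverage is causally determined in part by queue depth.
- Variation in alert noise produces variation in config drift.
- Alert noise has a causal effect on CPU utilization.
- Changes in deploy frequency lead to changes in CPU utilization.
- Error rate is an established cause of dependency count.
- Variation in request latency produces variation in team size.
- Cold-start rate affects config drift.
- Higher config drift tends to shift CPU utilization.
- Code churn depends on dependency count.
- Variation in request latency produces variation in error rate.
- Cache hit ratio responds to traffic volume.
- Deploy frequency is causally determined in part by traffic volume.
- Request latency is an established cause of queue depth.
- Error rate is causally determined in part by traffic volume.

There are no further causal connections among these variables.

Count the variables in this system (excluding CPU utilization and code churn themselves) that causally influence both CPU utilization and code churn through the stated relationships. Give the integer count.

The common causes are: on-call pages (to CPU utilization via on-call pages → config drift → CPU utilization; to code churn via on-call pages → error rate → dependency count → code churn); request latency (to CPU utilization via request latency → cold-start rate → config drift → CPU utilization; to code churn via request latency → error rate → dependency count → code churn); traffic volume (to CPU utilization via traffic volume → deploy frequency → CPU utilization; to code churn via traffic volume → error rate → dependency count → code churn).
Every other variable lacks a causal path to at least one of CPU utilization and code churn.

3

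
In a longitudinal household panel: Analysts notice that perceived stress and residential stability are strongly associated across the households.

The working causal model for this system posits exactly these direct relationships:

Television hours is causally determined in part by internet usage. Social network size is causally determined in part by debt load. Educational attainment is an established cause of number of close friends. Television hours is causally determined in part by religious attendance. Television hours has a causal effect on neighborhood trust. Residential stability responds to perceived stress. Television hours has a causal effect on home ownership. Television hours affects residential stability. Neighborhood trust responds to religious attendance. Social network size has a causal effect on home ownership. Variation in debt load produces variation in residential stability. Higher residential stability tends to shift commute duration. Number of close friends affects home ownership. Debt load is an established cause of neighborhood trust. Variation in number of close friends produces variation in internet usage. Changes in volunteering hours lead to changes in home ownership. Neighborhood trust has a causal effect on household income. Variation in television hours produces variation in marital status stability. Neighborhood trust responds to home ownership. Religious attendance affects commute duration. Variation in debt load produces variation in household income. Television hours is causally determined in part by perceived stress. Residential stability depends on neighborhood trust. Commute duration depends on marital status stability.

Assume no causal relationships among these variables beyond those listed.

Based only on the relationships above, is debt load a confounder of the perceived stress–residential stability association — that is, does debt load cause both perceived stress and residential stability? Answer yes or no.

Debt load has no stated causal path to perceived stress. A confounder must cause both variables, so debt load does not qualify.

no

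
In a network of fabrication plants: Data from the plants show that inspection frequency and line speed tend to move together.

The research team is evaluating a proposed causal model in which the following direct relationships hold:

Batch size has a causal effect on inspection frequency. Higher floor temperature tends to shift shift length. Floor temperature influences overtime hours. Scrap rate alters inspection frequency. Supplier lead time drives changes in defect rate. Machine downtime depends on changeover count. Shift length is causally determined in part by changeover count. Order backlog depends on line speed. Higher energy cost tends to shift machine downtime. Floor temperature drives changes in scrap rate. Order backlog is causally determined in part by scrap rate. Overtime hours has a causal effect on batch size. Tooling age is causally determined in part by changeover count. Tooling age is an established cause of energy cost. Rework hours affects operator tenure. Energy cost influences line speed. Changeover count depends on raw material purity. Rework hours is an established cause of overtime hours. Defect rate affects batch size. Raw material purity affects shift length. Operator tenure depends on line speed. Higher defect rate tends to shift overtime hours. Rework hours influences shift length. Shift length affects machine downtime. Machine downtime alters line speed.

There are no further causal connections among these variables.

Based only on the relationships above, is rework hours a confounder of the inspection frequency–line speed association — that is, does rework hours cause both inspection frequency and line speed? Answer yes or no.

Rework hours has a causal path to inspection frequency (rework hours → overtime hours → batch size → inspection frequency) and to line speed (rework hours → shift length → machine downtime → line speed), so it is a common cause of both — a confounder.

yes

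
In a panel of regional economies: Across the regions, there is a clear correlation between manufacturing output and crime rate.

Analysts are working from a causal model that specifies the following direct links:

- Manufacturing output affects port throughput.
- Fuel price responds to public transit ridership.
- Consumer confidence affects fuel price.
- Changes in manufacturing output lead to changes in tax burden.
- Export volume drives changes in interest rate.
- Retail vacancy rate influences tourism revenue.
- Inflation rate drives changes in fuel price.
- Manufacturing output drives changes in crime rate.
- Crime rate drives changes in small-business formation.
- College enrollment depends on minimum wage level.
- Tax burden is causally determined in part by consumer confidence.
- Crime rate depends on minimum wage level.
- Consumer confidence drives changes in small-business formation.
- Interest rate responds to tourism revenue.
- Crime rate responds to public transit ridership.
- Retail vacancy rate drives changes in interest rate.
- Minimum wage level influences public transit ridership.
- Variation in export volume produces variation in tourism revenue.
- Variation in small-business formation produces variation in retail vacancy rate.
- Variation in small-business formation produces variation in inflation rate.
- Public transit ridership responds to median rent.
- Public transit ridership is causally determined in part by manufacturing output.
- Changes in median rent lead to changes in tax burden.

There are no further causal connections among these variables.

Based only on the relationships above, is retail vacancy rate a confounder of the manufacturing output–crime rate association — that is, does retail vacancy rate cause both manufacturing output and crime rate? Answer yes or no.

Retail vacancy rate has no stated causal path to either manufacturing output or crime rate. A confounder must cause both variables, so retail vacancy rate does not qualify.

no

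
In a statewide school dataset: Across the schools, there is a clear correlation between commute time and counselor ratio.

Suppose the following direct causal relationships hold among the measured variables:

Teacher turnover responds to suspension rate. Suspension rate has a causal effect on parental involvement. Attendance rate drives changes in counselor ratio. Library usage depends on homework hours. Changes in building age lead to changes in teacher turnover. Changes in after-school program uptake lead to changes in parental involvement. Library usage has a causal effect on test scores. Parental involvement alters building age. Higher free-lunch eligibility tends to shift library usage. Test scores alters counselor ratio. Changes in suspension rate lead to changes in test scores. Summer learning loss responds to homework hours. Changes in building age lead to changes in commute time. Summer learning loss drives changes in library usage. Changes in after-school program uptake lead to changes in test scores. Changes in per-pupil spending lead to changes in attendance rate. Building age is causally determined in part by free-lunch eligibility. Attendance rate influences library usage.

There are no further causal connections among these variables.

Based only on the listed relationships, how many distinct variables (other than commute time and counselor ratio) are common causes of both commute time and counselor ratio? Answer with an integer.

The common causes are: after-school program uptake (to commute time via after-school program uptake → parental involvement → building age → commute time; to counselor ratio via after-school program uptake → test scores → counselor ratio); free-lunch eligibility (to commute time via free-lunch eligibility → building age → commute time; to counselor ratio via free-lunch eligibility → library usage → test scores → counselor ratio); suspension rate (to commute time via suspension rate → parental involvement → building age → commute time; to counselor ratio via suspension rate → test scores → counselor ratio).
Every other variable lacks a causal path to at least one of commute time and counselor ratio.

3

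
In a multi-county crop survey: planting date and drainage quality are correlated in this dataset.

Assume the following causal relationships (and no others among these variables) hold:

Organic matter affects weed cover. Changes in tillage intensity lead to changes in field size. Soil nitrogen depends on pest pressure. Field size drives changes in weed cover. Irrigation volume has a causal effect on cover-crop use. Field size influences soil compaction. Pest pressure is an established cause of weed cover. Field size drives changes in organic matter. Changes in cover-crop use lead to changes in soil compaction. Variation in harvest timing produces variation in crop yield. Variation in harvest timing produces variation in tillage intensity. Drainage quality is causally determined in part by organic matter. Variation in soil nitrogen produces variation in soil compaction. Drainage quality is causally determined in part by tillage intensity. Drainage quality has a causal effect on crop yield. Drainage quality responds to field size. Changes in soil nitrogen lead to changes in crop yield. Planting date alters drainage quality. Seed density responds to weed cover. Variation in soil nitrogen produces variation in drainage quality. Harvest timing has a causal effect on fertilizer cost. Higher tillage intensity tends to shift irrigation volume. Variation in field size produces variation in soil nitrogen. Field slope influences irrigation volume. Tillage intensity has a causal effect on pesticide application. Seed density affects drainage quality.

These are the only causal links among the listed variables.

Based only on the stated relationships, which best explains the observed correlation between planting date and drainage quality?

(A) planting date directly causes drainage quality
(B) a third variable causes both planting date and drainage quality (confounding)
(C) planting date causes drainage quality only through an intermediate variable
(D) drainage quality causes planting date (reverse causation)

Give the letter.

A

There is a stated direct causal link planting date → drainage quality, and no variable causes both planting date and drainage quality, so the correlation reflects direct causation.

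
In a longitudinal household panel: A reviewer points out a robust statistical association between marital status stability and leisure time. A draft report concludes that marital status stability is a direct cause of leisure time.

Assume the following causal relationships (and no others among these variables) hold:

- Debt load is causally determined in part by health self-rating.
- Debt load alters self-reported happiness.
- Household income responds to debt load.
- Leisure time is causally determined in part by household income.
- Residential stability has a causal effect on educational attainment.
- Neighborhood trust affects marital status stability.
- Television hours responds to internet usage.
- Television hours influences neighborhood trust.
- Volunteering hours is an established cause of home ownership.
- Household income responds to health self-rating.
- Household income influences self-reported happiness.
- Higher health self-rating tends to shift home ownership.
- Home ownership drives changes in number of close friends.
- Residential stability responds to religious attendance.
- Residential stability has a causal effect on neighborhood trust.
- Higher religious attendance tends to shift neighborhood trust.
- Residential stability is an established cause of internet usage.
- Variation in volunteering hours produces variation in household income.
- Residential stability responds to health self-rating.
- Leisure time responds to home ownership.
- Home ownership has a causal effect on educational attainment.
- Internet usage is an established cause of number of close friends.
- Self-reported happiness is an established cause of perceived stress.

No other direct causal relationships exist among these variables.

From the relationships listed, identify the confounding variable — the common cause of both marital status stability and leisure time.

Health self-rating has a causal path to marital status stability (health self-rating → residential stability → neighborhood trust → marital status stability) and a separate causal path to leisure time (health self-rating → household income → leisure time), so it is a common cause of both.
No stated relationship gives marital status stability a causal route to leisure time, so the correlation is explained by the shared upstream cause rather than a direct effect.

health self-rating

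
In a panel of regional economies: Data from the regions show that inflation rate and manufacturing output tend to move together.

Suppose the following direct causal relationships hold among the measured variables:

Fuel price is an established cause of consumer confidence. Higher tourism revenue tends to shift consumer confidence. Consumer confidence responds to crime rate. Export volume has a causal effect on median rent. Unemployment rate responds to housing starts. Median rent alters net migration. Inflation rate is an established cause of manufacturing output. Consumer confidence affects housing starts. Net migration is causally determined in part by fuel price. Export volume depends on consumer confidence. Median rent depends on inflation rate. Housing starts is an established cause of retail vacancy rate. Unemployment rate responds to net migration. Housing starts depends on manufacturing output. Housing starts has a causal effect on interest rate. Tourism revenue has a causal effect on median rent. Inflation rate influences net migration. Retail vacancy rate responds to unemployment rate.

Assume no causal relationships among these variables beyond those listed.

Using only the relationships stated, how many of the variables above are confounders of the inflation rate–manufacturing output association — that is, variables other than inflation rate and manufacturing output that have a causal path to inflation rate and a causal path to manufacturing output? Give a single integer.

No listed variable has a causal path to both inflation rate and manufacturing output, so there are no common causes.

0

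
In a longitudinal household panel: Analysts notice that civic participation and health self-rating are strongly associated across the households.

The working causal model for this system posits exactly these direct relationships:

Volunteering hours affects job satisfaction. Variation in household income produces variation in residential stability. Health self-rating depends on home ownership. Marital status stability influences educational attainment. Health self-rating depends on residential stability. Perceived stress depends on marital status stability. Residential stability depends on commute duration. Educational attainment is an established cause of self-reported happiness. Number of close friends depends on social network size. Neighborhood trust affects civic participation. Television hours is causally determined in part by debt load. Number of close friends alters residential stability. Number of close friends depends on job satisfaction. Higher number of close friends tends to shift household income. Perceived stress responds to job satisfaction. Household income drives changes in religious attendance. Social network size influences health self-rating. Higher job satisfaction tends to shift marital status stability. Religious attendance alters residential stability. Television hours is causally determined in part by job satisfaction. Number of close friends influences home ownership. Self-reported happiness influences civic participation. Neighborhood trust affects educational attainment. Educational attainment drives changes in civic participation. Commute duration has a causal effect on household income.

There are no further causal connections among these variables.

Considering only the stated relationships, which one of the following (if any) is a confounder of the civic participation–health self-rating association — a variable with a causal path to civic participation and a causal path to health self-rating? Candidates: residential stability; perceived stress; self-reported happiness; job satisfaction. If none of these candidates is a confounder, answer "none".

Job satisfaction causes civic participation (job satisfaction → marital status stability → educational attainment → civic participation) and also causes health self-rating (job satisfaction → number of close friends → home ownership → health self-rating); it is a common cause of both.
Each of the other candidates lacks a causal path to at least one of civic participation and health self-rating, so they do not confound the relationship.

job satisfaction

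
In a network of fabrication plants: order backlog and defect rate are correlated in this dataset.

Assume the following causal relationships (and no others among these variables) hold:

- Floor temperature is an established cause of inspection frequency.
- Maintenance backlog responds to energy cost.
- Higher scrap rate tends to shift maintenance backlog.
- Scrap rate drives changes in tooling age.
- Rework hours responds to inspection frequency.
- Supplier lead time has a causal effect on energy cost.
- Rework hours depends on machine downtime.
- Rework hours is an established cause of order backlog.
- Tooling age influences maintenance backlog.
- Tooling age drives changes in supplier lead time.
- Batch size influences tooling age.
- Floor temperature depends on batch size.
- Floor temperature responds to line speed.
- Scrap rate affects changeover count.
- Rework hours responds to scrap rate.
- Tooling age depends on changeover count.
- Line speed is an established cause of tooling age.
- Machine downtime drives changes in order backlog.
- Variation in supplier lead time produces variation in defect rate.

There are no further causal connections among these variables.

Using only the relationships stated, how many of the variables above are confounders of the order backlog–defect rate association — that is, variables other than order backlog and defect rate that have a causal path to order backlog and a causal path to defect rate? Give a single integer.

The common causes are: batch size (to order backlog via batch size → floor temperature → inspection frequency → rework hours → order backlog; to defect rate via batch size → tooling age → supplier lead time → defect rate); line speed (to order backlog via line speed → floor temperature → inspection frequency → rework hours → order backlog; to defect rate via line speed → tooling age → supplier lead time → defect rate); scrap rate (to order backlog via scrap rate → rework hours → order backlog; to defect rate via scrap rate → tooling age → supplier lead time → defect rate).
Every other variable lacks a causal path to at least one of order backlog and defect rate.

3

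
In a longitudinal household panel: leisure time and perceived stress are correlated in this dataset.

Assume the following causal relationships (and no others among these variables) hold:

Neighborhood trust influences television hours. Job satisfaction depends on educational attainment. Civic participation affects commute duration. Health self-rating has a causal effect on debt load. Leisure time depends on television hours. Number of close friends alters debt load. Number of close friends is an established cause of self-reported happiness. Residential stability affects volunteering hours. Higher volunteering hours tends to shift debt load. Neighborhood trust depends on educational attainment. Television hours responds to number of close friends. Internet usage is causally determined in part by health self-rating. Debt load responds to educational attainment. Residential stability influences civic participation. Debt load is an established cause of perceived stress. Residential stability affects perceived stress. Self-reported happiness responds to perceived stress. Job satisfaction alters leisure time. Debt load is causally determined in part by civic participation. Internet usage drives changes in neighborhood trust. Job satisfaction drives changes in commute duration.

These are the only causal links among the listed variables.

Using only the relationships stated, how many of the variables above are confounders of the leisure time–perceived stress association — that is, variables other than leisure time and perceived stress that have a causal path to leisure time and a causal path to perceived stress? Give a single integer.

3

The common causes are: educational attainment (to leisure time via educational attainment → job satisfaction → leisure time; to perceived stress via educational attainment → debt load → perceived stress); health self-rating (to leisure time via health self-rating → internet usage → neighborhood trust → television hours → leisure time; to perceived stress via health self-rating → debt load → perceived stress); number of close friends (to leisure time via number of close friends → television hours → leisure time; to perceived stress via number of close friends → debt load → perceived stress).
Every other variable lacks a causal path to at least one of leisure time and perceived stress.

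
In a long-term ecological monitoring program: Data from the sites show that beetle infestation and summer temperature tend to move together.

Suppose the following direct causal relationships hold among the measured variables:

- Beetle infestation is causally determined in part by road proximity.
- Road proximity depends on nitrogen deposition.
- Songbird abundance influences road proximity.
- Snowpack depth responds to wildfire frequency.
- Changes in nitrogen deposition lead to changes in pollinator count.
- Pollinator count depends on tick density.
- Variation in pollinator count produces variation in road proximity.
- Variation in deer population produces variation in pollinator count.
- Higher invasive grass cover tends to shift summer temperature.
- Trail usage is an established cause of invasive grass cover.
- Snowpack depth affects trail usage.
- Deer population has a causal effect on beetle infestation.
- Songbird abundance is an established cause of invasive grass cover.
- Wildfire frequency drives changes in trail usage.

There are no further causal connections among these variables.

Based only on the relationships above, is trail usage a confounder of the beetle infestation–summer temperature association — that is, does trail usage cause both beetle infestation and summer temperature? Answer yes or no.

Trail usage has no stated causal path to beetle infestation. A confounder must cause both variables, so trail usage does not qualify.

no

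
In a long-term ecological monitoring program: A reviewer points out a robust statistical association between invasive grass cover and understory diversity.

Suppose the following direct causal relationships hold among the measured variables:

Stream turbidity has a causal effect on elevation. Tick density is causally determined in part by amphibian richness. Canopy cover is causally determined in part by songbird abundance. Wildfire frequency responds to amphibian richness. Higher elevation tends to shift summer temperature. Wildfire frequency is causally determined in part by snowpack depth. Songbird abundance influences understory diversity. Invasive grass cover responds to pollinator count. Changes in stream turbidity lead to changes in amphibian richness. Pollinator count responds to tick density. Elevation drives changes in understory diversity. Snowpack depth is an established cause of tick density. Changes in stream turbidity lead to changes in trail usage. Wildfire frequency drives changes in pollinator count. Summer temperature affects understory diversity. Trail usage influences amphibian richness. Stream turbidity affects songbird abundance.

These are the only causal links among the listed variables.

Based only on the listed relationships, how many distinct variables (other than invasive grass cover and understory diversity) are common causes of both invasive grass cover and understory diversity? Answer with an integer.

1

The common causes are: stream turbidity (to invasive grass cover via stream turbidity → amphibian richness → wildfire frequency → pollinator count → invasive grass cover; to understory diversity via stream turbidity → elevation → understory diversity).
Every other variable lacks a causal path to at least one of invasive grass cover and understory diversity.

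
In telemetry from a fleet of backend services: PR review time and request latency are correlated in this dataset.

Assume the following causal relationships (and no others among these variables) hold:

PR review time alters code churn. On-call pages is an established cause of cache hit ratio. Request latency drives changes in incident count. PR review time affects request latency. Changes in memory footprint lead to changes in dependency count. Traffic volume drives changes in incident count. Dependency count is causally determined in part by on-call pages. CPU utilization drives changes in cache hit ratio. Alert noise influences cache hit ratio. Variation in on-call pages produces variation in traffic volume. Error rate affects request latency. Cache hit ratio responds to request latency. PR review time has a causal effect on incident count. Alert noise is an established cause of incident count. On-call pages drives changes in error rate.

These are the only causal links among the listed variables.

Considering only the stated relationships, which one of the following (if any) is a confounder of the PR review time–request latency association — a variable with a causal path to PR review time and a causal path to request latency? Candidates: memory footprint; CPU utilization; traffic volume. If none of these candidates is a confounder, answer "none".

None of the listed candidates has causal paths to both PR review time and request latency in the stated relationships, so none is a common cause.

none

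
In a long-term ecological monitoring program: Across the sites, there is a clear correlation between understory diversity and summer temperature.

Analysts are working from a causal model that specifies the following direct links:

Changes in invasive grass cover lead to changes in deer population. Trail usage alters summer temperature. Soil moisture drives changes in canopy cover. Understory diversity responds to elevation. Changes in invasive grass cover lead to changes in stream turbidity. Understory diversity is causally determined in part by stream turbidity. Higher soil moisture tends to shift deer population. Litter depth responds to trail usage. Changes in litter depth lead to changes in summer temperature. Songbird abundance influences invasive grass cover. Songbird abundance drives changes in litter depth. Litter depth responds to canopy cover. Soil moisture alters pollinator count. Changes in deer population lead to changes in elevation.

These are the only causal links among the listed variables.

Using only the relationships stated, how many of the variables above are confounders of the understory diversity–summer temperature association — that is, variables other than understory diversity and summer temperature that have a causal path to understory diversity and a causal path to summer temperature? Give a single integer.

2

The common causes are: soil moisture (to understory diversity via soil moisture → deer population → elevation → understory diversity; to summer temperature via soil moisture → canopy cover → litter depth → summer temperature); songbird abundance (to understory diversity via songbird abundance → invasive grass cover → stream turbidity → understory diversity; to summer temperature via songbird abundance → litter depth → summer temperature).
Every other variable lacks a causal path to at least one of understory diversity and summer temperature.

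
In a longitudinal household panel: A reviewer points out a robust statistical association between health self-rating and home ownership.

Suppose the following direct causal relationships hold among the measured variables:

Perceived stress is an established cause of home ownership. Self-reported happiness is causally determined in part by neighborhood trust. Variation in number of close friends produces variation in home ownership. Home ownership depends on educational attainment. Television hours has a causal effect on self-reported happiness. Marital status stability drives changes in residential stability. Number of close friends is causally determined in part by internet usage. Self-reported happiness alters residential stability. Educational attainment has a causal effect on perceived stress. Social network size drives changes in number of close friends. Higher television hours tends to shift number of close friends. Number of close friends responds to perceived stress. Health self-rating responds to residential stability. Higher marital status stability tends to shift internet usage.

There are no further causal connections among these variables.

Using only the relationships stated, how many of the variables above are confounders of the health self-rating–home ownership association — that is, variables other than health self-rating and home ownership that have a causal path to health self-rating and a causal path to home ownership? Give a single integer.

2

The common causes are: marital status stability (to health self-rating via marital status stability → residential stability → health self-rating; to home ownership via marital status stability → internet usage → number of close friends → home ownership); television hours (to health self-rating via television hours → self-reported happiness → residential stability → health self-rating; to home ownership via television hours → number of close friends → home ownership).
Every other variable lacks a causal path to at least one of health self-rating and home ownership.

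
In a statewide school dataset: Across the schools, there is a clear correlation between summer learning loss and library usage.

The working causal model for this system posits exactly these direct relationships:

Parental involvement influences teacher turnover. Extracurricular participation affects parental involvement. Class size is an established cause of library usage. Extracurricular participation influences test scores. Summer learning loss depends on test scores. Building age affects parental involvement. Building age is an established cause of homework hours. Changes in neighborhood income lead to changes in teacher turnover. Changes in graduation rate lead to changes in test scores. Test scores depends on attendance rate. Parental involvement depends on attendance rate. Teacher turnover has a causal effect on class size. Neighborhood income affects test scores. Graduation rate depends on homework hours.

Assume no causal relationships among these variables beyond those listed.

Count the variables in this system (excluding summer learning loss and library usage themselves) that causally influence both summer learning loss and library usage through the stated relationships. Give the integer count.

The common causes are: attendance rate (to summer learning loss via attendance rate → test scores → summer learning loss; to library usage via attendance rate → parental involvement → teacher turnover → class size → library usage); building age (to summer learning loss via building age → homework hours → graduation rate → test scores → summer learning loss; to library usage via building age → parental involvement → teacher turnover → class size → library usage); extracurricular participation (to summer learning loss via extracurricular participation → test scores → summer learning loss; to library usage via extracurricular participation → parental involvement → teacher turnover → class size → library usage); neighborhood income (to summer learning loss via neighborhood income → test scores → summer learning loss; to library usage via neighborhood income → teacher turnover → class size → library usage).
Every other variable lacks a causal path to at least one of summer learning loss and library usage.

4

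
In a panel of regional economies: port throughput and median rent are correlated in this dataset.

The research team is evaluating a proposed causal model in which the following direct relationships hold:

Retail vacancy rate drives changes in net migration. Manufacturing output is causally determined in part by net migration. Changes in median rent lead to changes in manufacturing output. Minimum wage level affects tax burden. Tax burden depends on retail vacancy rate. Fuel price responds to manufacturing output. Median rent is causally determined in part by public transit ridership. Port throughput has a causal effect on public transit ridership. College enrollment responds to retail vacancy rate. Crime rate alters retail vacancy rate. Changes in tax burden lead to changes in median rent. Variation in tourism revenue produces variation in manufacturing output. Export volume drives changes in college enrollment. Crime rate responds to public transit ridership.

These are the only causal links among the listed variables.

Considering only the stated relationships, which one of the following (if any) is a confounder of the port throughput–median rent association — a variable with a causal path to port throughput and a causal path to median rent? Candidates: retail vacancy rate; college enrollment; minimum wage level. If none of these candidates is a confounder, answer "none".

none

None of the listed candidates has causal paths to both port throughput and median rent in the stated relationships, so none is a common cause.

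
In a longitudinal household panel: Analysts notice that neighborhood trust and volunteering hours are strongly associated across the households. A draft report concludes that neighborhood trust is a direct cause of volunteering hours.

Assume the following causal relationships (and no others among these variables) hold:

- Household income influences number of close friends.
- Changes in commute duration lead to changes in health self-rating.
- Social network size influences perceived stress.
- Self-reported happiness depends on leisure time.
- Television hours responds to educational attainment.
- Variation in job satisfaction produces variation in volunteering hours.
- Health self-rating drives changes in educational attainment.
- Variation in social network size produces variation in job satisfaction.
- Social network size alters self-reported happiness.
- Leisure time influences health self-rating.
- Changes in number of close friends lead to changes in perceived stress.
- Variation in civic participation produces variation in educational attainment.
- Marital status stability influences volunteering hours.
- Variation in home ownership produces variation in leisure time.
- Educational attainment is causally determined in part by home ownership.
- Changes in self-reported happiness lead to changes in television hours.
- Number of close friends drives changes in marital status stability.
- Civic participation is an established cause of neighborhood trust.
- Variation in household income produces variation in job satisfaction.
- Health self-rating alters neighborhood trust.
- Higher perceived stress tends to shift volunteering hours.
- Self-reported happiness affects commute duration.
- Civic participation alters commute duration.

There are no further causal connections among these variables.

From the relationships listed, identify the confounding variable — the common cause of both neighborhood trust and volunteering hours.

social network size

Social network size has a causal path to neighborhood trust (social network size → self-reported happiness → commute duration → health self-rating → neighborhood trust) and a separate causal path to volunteering hours (social network size → perceived stress → volunteering hours), so it is a common cause of both.
No stated relationship gives neighborhood trust a causal route to volunteering hours, so the correlation is explained by the shared upstream cause rather than a direct effect.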